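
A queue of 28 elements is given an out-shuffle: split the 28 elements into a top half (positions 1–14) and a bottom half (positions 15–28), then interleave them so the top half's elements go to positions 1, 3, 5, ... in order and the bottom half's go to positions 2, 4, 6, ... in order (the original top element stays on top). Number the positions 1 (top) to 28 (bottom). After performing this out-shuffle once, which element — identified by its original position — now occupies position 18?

Work backwards from position 18, undoing one out-shuffle at a time:
18 ← 23
So the element now at position 18 started at position 23.

23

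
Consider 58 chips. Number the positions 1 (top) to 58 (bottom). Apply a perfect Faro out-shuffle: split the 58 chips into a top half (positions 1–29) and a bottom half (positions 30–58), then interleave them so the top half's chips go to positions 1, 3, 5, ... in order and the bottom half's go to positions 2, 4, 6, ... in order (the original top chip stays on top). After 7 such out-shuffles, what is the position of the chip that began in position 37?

49

Track the chip's position through each out-shuffle:
37 → 16 → 31 → 4 → 7 → 13 → 25 → 49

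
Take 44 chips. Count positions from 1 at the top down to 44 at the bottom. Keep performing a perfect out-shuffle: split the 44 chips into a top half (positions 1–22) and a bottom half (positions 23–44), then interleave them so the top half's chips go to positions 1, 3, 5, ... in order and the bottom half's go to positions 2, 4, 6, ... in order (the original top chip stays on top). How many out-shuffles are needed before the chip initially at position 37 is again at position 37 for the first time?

14

Follow position 37 under repeated out-shuffles:
37 → 30 → 16 → 31 → 18 → 35 → 26 → 8 → 15 → 29 → 14 → 27 → 10 → 19 → 37
It first returns after 14 out-shuffles.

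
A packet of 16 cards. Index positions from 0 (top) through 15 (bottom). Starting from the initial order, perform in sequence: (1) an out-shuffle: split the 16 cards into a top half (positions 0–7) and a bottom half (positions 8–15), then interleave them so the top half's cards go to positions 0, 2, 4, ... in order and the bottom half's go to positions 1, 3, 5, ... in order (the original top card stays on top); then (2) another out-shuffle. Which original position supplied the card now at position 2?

8

Undo the operations in reverse order, starting from position 2:
  undo op 2 (out-shuffle, from top half): 2 ← 1
  undo op 1 (out-shuffle, from bottom half): 1 ← 8
So the card at position 2 came from original position 8.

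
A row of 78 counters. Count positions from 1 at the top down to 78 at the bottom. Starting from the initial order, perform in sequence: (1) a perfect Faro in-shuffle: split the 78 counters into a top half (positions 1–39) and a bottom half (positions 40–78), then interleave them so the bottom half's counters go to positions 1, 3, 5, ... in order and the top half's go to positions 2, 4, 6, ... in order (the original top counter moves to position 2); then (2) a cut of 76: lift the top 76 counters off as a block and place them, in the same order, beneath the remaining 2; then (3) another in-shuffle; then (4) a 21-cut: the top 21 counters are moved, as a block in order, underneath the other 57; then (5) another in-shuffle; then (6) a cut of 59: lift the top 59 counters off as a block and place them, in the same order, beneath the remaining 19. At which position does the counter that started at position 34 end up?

Track the counter from position 34 forward through each operation:
  after op 1 (in-shuffle): 34 → 68
  after op 2 (cut 76): 68 → 70
  after op 3 (in-shuffle): 70 → 61
  after op 4 (cut 21): 61 → 40
  after op 5 (in-shuffle): 40 → 1
  after op 6 (cut 59): 1 → 20

20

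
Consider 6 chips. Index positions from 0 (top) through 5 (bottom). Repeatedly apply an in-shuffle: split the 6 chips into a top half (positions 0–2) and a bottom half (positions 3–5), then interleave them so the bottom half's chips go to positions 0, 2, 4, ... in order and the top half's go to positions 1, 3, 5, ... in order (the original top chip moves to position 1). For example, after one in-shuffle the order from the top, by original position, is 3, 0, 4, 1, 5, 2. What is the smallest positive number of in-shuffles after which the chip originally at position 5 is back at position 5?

3

Follow position 5 under repeated in-shuffles:
5 → 4 → 2 → 5
It first returns after 3 in-shuffles.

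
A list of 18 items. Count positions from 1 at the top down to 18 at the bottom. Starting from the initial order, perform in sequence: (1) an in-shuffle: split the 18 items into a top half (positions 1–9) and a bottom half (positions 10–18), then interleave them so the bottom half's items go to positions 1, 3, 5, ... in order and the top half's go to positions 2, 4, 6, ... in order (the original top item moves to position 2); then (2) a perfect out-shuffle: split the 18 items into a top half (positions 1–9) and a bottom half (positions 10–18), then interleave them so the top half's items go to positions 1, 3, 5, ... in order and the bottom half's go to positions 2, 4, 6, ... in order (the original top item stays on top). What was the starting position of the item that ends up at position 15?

4

Undo the operations in reverse order, starting from position 15:
  undo op 2 (out-shuffle, from top half): 15 ← 8
  undo op 1 (in-shuffle, from top half): 8 ← 4
So the item at position 15 came from original position 4.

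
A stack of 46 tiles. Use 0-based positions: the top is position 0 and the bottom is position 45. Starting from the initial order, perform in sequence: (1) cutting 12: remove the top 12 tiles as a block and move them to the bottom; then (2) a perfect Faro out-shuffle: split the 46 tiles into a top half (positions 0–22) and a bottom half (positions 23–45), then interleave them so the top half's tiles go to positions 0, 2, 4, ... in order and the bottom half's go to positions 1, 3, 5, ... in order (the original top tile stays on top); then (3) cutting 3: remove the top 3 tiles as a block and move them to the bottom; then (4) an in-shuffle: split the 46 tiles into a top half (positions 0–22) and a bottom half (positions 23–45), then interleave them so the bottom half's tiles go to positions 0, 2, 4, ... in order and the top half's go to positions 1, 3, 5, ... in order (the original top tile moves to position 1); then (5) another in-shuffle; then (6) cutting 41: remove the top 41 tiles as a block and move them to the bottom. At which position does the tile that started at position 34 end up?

31

Track the tile from position 34 forward through each operation:
  after op 1 (cut 12): 34 → 22
  after op 2 (out-shuffle): 22 → 44
  after op 3 (cut 3): 44 → 41
  after op 4 (in-shuffle): 41 → 36
  after op 5 (in-shuffle): 36 → 26
  after op 6 (cut 41): 26 → 31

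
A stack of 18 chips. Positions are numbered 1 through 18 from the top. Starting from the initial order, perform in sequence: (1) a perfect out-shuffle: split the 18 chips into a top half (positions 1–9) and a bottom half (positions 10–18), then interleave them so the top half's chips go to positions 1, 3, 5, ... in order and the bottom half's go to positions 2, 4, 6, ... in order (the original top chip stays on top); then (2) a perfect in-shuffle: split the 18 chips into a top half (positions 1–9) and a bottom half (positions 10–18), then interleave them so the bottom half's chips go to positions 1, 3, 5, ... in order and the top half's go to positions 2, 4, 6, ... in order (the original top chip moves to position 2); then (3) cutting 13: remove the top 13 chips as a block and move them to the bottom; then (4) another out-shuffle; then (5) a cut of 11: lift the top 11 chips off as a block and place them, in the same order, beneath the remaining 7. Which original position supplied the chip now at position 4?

Undo the operations in reverse order, starting from position 4:
  undo op 5 (cut 11): 4 ← 15
  undo op 4 (out-shuffle, from top half): 15 ← 8
  undo op 3 (cut 13): 8 ← 3
  undo op 2 (in-shuffle, from bottom half): 3 ← 11
  undo op 1 (out-shuffle, from top half): 11 ← 6
So the chip at position 4 came from original position 6.

6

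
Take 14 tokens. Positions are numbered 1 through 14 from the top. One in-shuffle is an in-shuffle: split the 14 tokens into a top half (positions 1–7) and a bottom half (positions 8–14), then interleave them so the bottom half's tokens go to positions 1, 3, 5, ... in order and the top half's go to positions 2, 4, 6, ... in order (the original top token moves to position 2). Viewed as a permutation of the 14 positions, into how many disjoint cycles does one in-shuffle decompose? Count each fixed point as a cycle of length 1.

4

Trace each unvisited position around until it returns:
(1 2 4 8) (3 6 12 9) (5 10) (7 14 13 11)
4 cycles in total.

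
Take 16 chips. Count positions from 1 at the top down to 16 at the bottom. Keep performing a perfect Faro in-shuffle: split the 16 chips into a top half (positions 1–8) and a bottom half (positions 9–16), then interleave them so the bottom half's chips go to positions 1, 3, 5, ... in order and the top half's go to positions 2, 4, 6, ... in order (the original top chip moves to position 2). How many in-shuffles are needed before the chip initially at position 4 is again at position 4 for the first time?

8

Follow position 4 under repeated in-shuffles:
4 → 8 → 16 → 15 → 13 → 9 → 1 → 2 → 4
It first returns after 8 in-shuffles.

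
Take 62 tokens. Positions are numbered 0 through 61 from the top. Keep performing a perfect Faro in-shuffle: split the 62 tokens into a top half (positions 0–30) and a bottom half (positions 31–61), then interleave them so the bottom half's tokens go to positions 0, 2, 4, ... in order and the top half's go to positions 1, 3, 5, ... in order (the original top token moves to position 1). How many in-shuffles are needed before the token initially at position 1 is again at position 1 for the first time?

Follow position 1 under repeated in-shuffles:
1 → 3 → 7 → 15 → 31 → 0 → 1
It first returns after 6 in-shuffles.

6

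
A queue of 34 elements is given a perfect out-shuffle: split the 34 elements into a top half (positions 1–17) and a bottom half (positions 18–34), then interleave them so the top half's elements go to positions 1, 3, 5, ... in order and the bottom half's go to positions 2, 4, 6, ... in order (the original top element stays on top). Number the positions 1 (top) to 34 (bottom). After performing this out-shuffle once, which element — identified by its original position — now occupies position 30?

Work backwards from position 30, undoing one out-shuffle at a time:
30 ← 32
So the element now at position 30 started at position 32.

32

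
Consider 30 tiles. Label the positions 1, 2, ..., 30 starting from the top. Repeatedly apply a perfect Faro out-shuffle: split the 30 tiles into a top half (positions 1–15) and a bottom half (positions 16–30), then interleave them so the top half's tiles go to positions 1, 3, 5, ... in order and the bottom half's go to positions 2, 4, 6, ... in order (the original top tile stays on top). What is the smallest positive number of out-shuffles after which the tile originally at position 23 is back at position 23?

Follow position 23 under repeated out-shuffles:
23 → 16 → 2 → 3 → 5 → 9 → 17 → 4 → ... → 23 (length 28)
It first returns after 28 out-shuffles.

28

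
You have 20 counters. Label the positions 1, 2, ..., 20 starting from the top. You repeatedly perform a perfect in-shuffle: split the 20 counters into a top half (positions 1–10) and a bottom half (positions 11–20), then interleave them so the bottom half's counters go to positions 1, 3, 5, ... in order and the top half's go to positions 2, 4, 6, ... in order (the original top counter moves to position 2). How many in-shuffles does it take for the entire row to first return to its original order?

The in-shuffle permutes the 20 positions with cycle lengths [2, 3, 3, 6, 6].
Every counter is home exactly when every cycle has completed a whole number of laps, i.e. after lcm(2, 3, 6) = 6 in-shuffles.

6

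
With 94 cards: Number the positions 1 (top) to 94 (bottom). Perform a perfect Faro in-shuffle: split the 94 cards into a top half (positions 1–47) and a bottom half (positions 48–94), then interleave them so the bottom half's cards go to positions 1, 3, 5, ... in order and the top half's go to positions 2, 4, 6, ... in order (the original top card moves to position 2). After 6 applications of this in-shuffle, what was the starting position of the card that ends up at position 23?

82

Work backwards from position 23, undoing one in-shuffle at a time:
23 ← 59 ← 77 ← 86 ← 43 ← 69 ← 82
So the card now at position 23 started at position 82.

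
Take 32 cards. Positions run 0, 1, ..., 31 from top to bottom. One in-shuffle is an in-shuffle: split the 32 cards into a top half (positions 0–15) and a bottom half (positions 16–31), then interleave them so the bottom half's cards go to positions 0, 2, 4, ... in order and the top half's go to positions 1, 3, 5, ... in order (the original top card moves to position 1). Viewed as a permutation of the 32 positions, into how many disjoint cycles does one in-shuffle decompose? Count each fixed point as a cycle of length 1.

Trace each unvisited position around until it returns:
(0 1 3 7 15 31 30 28 24 16) (2 5 11 23 14 29 26 20 8 17) (4 9 19 6 13 27 22 12 25 18) (10 21)
4 cycles in total.

4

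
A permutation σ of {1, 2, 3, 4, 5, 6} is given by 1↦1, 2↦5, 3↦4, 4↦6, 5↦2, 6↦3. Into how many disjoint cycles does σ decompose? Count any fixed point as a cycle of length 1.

Cycle decomposition: (1) (2 5) (3 4 6).
3 cycles.

3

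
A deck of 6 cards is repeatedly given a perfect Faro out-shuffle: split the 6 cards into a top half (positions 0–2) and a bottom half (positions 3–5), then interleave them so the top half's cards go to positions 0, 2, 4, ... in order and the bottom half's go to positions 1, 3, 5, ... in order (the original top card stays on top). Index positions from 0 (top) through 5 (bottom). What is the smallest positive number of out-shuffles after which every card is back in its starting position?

The out-shuffle permutes the 6 positions with cycle lengths [1, 1, 4].
Every card is home exactly when every cycle has completed a whole number of laps, i.e. after lcm(1, 4) = 4 out-shuffles.

4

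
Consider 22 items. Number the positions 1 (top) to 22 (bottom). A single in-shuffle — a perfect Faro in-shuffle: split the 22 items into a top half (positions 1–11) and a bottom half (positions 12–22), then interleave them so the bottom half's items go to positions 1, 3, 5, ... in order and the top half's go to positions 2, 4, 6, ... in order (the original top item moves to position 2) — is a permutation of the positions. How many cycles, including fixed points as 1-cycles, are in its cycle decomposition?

Trace each unvisited position around until it returns:
(1 2 4 8 16 9 ... len 11) (5 10 20 17 11 22 ... len 11)
2 cycles in total.

2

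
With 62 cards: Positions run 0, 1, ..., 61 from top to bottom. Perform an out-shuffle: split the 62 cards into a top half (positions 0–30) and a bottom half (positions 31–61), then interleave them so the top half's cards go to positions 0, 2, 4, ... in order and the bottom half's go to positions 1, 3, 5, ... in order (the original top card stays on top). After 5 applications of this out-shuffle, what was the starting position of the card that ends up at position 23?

Work backwards from position 23, undoing one out-shuffle at a time:
23 ← 42 ← 21 ← 41 ← 51 ← 56
So the card now at position 23 started at position 56.

56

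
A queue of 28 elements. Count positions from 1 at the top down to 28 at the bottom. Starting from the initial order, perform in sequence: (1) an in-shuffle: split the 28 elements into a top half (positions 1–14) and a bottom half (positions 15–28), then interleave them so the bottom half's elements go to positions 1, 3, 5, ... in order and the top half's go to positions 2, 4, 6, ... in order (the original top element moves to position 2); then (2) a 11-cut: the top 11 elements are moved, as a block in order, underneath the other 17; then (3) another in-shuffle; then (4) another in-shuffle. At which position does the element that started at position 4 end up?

Track the element from position 4 forward through each operation:
  after op 1 (in-shuffle): 4 → 8
  after op 2 (cut 11): 8 → 25
  after op 3 (in-shuffle): 25 → 21
  after op 4 (in-shuffle): 21 → 13

13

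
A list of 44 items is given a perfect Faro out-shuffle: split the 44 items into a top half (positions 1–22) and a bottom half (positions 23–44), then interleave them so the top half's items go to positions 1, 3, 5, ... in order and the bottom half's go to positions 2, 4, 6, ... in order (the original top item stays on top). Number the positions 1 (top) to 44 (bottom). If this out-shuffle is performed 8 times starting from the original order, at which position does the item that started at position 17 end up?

12

Track the item's position through each out-shuffle:
17 → 33 → 22 → 43 → 42 → 40 → 36 → 28 → 12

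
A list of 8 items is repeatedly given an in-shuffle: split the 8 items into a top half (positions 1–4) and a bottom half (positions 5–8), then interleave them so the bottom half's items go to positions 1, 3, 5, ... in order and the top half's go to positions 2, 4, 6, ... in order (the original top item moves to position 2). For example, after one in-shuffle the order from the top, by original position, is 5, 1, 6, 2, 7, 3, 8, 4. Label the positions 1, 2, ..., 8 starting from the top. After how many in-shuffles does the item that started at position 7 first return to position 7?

6

Follow position 7 under repeated in-shuffles:
7 → 5 → 1 → 2 → 4 → 8 → 7
It first returns after 6 in-shuffles.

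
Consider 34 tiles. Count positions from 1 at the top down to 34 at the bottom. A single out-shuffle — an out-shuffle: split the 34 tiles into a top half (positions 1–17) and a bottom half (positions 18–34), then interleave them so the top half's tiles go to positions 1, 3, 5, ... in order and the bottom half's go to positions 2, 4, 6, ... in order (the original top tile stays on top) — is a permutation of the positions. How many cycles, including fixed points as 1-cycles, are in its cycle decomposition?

Trace each unvisited position around until it returns:
(1) (2 3 5 9 17 33 32 30 26 18) (4 7 13 25 16 31 28 22 10 19) (6 11 21 8 15 29 24 14 27 20) (12 23) (34)
6 cycles in total.

6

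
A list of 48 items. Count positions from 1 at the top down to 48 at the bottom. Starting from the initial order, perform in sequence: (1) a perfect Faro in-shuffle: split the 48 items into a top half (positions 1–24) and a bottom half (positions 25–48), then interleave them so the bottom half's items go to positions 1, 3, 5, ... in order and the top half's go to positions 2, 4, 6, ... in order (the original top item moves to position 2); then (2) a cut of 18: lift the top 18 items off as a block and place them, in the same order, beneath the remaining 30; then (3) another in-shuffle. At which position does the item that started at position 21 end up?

48

Track the item from position 21 forward through each operation:
  after op 1 (in-shuffle): 21 → 42
  after op 2 (cut 18): 42 → 24
  after op 3 (in-shuffle): 24 → 48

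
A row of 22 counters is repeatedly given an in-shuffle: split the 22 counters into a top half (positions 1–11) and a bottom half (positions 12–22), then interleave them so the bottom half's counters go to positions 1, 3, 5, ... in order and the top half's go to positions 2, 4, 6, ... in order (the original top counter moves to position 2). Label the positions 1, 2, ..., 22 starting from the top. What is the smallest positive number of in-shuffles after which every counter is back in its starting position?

The in-shuffle permutes the 22 positions with cycle lengths [11, 11].
Every counter is home exactly when every cycle has completed a whole number of laps, i.e. after lcm(11) = 11 in-shuffles.

11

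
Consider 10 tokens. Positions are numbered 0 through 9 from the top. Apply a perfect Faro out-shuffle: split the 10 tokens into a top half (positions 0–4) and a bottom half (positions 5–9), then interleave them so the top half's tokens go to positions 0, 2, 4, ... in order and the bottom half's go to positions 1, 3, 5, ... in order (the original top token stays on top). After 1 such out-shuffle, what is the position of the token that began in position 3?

6

Track the token's position through each out-shuffle:
3 → 6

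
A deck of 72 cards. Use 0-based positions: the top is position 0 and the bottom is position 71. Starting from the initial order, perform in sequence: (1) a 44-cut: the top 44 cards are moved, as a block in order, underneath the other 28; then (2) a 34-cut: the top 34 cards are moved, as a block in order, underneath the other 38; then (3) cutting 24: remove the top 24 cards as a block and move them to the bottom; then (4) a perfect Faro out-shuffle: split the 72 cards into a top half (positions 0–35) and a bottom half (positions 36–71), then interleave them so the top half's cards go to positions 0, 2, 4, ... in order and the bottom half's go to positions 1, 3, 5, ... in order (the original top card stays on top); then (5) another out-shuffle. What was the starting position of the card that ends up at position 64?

46

Undo the operations in reverse order, starting from position 64:
  undo op 5 (out-shuffle, from top half): 64 ← 32
  undo op 4 (out-shuffle, from top half): 32 ← 16
  undo op 3 (cut 24): 16 ← 40
  undo op 2 (cut 34): 40 ← 2
  undo op 1 (cut 44): 2 ← 46
So the card at position 64 came from original position 46.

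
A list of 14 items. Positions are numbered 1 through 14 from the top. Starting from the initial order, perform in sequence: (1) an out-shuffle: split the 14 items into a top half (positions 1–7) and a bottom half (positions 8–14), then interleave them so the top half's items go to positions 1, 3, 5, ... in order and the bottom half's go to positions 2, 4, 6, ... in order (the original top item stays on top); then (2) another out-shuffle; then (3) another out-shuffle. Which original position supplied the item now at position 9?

2

Undo the operations in reverse order, starting from position 9:
  undo op 3 (out-shuffle, from top half): 9 ← 5
  undo op 2 (out-shuffle, from top half): 5 ← 3
  undo op 1 (out-shuffle, from top half): 3 ← 2
So the item at position 9 came from original position 2.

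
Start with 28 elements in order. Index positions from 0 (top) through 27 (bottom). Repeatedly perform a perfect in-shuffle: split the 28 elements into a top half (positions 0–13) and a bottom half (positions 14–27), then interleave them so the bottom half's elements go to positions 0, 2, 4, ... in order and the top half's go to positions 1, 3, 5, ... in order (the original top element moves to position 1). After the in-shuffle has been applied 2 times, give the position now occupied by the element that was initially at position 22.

4

Track the element's position through each in-shuffle:
22 → 16 → 4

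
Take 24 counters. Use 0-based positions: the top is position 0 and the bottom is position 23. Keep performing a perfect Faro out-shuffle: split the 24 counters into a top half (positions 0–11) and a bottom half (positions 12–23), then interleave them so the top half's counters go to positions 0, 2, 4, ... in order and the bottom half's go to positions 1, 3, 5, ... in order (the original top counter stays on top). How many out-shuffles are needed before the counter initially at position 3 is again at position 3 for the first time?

Follow position 3 under repeated out-shuffles:
3 → 6 → 12 → 1 → 2 → 4 → 8 → 16 → 9 → 18 → 13 → 3
It first returns after 11 out-shuffles.

11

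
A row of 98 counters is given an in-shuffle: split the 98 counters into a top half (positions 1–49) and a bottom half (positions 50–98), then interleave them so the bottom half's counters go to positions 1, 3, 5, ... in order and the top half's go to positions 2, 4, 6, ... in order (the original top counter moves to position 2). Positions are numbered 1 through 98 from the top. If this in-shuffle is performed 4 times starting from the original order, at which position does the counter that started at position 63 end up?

Track the counter's position through each in-shuffle:
63 → 27 → 54 → 9 → 18

18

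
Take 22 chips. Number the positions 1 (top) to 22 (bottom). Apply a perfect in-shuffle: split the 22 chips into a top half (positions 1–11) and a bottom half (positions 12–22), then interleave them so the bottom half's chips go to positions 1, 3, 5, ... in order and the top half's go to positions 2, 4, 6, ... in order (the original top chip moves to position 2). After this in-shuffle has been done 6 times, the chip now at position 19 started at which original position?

10

Work backwards from position 19, undoing one in-shuffle at a time:
19 ← 21 ← 22 ← 11 ← 17 ← 20 ← 10
So the chip now at position 19 started at position 10.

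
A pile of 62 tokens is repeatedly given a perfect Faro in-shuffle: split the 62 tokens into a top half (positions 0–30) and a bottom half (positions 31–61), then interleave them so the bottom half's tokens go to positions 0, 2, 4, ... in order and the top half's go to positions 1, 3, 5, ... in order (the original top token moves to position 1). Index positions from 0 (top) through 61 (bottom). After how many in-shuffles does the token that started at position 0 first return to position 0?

Follow position 0 under repeated in-shuffles:
0 → 1 → 3 → 7 → 15 → 31 → 0
It first returns after 6 in-shuffles.

6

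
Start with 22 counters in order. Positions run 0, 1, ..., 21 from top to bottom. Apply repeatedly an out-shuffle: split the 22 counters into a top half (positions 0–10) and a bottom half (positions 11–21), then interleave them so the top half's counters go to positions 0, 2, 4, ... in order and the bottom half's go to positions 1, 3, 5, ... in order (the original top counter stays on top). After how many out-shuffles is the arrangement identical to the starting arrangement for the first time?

The out-shuffle permutes the 22 positions with cycle lengths [1, 1, 2, 3, 3, 6, 6].
Every counter is home exactly when every cycle has completed a whole number of laps, i.e. after lcm(1, 2, 3, 6) = 6 out-shuffles.

6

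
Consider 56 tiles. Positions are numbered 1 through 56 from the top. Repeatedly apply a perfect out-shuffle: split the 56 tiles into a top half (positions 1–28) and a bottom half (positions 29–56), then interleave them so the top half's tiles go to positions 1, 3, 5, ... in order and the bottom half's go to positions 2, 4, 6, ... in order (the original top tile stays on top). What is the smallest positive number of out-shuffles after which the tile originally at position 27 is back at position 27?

20

Follow position 27 under repeated out-shuffles:
27 → 53 → 50 → 44 → 32 → 8 → 15 → 29 → 2 → 3 → 5 → 9 → 17 → 33 → 10 → 19 → 37 → 18 → 35 → 14 → 27
It first returns after 20 out-shuffles.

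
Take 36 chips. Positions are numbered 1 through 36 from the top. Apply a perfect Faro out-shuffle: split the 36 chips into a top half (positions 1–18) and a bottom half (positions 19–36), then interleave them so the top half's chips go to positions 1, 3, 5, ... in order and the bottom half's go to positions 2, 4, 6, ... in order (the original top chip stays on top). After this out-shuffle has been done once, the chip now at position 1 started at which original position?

Work backwards from position 1, undoing one out-shuffle at a time:
1 ← 1
So the chip now at position 1 started at position 1.

1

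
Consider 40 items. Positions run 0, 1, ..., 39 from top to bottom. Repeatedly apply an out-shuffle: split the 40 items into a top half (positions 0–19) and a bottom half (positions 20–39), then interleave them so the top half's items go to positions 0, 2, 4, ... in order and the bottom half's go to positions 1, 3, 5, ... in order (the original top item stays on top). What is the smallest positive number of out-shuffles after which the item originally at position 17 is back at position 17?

12

Follow position 17 under repeated out-shuffles:
17 → 34 → 29 → 19 → 38 → 37 → 35 → 31 → 23 → 7 → 14 → 28 → 17
It first returns after 12 out-shuffles.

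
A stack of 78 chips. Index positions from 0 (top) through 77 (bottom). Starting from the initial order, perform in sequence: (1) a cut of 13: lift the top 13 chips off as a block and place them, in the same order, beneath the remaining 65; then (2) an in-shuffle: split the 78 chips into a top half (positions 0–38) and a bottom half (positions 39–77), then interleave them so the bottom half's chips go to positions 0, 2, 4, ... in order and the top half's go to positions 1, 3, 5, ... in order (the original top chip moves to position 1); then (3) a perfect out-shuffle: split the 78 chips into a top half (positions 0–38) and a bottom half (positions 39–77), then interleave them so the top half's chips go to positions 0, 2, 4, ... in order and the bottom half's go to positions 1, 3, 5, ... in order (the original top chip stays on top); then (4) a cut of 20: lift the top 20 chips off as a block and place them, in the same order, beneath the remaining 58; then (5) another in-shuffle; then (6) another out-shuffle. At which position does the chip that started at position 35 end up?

Track the chip from position 35 forward through each operation:
  after op 1 (cut 13): 35 → 22
  after op 2 (in-shuffle): 22 → 45
  after op 3 (out-shuffle): 45 → 13
  after op 4 (cut 20): 13 → 71
  after op 5 (in-shuffle): 71 → 64
  after op 6 (out-shuffle): 64 → 51

51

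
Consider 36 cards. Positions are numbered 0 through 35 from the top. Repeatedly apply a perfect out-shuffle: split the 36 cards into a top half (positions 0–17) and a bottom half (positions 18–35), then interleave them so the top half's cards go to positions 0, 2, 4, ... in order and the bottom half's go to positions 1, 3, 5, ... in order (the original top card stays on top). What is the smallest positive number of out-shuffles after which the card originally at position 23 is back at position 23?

12

Follow position 23 under repeated out-shuffles:
23 → 11 → 22 → 9 → 18 → 1 → 2 → 4 → 8 → 16 → 32 → 29 → 23
It first returns after 12 out-shuffles.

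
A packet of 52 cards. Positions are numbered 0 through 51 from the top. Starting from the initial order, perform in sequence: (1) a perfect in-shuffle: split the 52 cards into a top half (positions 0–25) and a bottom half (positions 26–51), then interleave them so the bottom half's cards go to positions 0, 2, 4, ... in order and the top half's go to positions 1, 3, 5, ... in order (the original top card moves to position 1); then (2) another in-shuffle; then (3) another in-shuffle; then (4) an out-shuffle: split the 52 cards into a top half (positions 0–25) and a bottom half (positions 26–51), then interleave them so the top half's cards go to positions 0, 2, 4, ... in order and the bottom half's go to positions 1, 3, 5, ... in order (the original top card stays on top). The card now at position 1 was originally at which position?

Undo the operations in reverse order, starting from position 1:
  undo op 4 (out-shuffle, from bottom half): 1 ← 26
  undo op 3 (in-shuffle, from bottom half): 26 ← 39
  undo op 2 (in-shuffle, from top half): 39 ← 19
  undo op 1 (in-shuffle, from top half): 19 ← 9
So the card at position 1 came from original position 9.

9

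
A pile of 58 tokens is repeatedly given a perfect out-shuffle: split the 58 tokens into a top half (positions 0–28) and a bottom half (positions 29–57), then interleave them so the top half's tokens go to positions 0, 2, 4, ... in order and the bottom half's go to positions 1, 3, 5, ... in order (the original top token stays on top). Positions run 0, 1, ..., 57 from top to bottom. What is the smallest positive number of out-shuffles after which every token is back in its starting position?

The out-shuffle permutes the 58 positions with cycle lengths [1, 1, 2, 18, 18, 18].
Every token is home exactly when every cycle has completed a whole number of laps, i.e. after lcm(1, 2, 18) = 18 out-shuffles.

18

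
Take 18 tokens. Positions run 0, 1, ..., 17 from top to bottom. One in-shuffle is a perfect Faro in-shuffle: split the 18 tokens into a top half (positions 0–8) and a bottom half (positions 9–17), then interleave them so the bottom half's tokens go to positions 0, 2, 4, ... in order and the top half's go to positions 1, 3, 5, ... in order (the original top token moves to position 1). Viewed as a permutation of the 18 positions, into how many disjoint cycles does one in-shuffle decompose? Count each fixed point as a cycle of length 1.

Trace each unvisited position around until it returns:
(0 1 3 7 15 12 ... len 18)
1 cycle in total.

1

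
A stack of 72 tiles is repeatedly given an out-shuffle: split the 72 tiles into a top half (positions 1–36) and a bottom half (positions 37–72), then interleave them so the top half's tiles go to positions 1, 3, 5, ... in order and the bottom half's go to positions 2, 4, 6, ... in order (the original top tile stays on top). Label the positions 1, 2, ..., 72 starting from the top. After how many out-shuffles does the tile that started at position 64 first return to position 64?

Follow position 64 under repeated out-shuffles:
64 → 56 → 40 → 8 → 15 → 29 → 57 → 42 → ... → 64 (length 35)
It first returns after 35 out-shuffles.

35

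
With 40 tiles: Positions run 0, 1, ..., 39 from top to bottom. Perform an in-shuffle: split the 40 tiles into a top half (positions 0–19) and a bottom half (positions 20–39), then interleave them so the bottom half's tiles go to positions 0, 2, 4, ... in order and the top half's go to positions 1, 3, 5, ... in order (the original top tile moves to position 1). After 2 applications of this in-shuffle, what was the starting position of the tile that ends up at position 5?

Work backwards from position 5, undoing one in-shuffle at a time:
5 ← 2 ← 21
So the tile now at position 5 started at position 21.

21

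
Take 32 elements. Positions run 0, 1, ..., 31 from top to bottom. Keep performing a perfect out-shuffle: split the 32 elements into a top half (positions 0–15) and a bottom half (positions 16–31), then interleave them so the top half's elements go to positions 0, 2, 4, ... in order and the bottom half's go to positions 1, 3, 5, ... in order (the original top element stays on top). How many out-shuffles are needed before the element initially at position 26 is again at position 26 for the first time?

Follow position 26 under repeated out-shuffles:
26 → 21 → 11 → 22 → 13 → 26
It first returns after 5 out-shuffles.

5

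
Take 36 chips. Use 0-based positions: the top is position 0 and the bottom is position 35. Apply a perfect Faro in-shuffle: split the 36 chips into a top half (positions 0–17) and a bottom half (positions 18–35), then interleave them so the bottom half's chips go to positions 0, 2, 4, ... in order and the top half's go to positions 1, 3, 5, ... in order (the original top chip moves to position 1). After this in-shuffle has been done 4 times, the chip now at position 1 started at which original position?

13

Work backwards from position 1, undoing one in-shuffle at a time:
1 ← 0 ← 18 ← 27 ← 13
So the chip now at position 1 started at position 13.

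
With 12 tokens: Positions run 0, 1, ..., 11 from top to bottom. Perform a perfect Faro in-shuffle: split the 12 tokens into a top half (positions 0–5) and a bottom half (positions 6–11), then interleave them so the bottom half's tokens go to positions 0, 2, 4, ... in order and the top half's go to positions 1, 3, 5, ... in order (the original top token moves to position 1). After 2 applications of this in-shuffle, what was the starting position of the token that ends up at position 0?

9

Work backwards from position 0, undoing one in-shuffle at a time:
0 ← 6 ← 9
So the token now at position 0 started at position 9.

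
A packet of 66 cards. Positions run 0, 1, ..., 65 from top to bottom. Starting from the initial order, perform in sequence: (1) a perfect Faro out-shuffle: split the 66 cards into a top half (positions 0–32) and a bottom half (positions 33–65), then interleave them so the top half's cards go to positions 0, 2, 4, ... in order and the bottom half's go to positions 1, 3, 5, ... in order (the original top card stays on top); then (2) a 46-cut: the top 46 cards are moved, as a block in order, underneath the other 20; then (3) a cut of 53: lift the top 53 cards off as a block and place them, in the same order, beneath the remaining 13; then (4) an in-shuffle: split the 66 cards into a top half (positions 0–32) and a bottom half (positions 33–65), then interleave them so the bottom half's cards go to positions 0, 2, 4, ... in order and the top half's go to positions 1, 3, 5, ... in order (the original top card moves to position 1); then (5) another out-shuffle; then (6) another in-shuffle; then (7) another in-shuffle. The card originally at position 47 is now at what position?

6

Track the card from position 47 forward through each operation:
  after op 1 (out-shuffle): 47 → 29
  after op 2 (cut 46): 29 → 49
  after op 3 (cut 53): 49 → 62
  after op 4 (in-shuffle): 62 → 58
  after op 5 (out-shuffle): 58 → 51
  after op 6 (in-shuffle): 51 → 36
  after op 7 (in-shuffle): 36 → 6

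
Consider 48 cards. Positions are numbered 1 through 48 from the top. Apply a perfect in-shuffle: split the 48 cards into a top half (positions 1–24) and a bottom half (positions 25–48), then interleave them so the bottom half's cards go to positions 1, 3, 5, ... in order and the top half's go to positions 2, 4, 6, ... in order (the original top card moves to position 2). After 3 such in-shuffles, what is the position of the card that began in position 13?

Track the card's position through each in-shuffle:
13 → 26 → 3 → 6

6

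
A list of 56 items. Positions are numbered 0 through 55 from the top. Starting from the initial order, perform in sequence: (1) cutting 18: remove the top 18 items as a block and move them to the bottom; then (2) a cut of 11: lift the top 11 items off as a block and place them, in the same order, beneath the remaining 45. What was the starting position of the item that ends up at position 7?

Undo the operations in reverse order, starting from position 7:
  undo op 2 (cut 11): 7 ← 18
  undo op 1 (cut 18): 18 ← 36
So the item at position 7 came from original position 36.

36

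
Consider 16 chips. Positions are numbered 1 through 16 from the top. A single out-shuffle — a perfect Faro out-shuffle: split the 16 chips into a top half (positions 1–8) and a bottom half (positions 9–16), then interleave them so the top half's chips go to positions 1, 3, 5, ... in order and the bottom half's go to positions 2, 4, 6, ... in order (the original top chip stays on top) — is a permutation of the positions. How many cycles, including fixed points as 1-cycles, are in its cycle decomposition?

6

Trace each unvisited position around until it returns:
(1) (2 3 5 9) (4 7 13 10) (6 11) (8 15 14 12) (16)
6 cycles in total.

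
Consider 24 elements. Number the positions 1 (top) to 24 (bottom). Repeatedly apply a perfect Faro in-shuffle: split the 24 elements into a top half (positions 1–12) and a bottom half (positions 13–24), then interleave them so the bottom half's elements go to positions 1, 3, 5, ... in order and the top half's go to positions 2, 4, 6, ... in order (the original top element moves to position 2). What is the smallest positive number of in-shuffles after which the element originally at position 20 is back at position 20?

4

Follow position 20 under repeated in-shuffles:
20 → 15 → 5 → 10 → 20
It first returns after 4 in-shuffles.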